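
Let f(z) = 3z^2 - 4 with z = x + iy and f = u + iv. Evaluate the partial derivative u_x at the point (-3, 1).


Step 1: f(z) = 3(x+iy)^2 - 4
Step 2: u = 3(x^2 - y^2) - 4
Step 3: u_x = 6x + 0
Step 4: At (-3, 1): u_x = -18 + 0 = -18

-18


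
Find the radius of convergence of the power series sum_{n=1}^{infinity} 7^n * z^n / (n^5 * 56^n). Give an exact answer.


Step 1: General term a_n = 7^n / (n^5 * 56^n)
Step 2: By the root test, |a_n|^(1/n) = 7 / (n^(5/n) * 56) -> 7/56 as n -> infinity (since n^(5/n) -> 1)
Step 3: R = 1/lim|a_n|^(1/n) = 56/7 = 8

8


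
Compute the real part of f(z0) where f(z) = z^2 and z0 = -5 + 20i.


Step 1: z0 = -5 + 20i
Step 2: z0^2 = (-5)^2 - 20^2 - 200i
Step 3: real part = 25 - 400 = -375

-375


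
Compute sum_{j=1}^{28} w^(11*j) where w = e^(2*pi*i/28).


Step 1: The sum sum_{j=1}^{n} w^(k*j) equals n if n | k, else 0.
Step 2: Here n = 28, k = 11
Step 3: Does n divide k? 28 | 11 -> False
Step 4: Sum = 0

0


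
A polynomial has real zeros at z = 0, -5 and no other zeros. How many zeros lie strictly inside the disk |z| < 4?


Step 1: Check each root:
  z = 0: |0| = 0 < 4
  z = -5: |-5| = 5 >= 4
Step 2: Count = 1

1


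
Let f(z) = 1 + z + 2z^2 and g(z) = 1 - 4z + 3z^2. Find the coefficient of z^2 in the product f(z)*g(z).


Step 1: z^2 term in f*g comes from: (1)*(3z^2) + (z)*(-4z) + (2z^2)*(1)
Step 2: = 3 - 4 + 2
Step 3: = 1

1


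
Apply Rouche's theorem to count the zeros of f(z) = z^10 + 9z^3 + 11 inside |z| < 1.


Step 1: On |z| = 1 the three terms have sizes |z^10| = 1^10 = 1, |9z^3| = 9*1^3 = 9, |11| = 11
Step 2: The dominant term is g(z) = 11; let h(z) = z^10 + 9z^3 so f = g + h
Step 3: On |z| = 1: |g| = 11 and |h| <= 1 + 9 = 10
Step 4: Since 11 > 10, |h| < |g| on |z| = 1, so by Rouche f has the same number of zeros as g inside |z| < 1
Step 5: g(z) = 11 is a nonzero constant with no zeros inside |z| < 1. Answer = 0

0


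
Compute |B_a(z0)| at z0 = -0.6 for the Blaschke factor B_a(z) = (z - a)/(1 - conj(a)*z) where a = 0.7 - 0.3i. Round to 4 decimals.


Step 1: Numerator z0 - a = -0.6 - (0.7 - 0.3i) = -1.3 + 0.3i
Step 2: Denominator 1 - conj(a)*z0 = 1 - (0.7 + 0.3i)*(-0.6) = 1.42 + 0.18i
Step 3: |z0 - a|^2 = (-1.3)^2 + 0.3^2 = 1.78; |1 - conj(a)*z0|^2 = 1.42^2 + 0.18^2 = 2.0488
Step 4: |B_a(-0.6)| = sqrt(1.78 / 2.0488) = sqrt(0.868801)
Step 5: = 0.9321

0.9321


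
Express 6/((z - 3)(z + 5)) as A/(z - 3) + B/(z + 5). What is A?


Step 1: Multiply both sides by (z - 3) and set z = 3
Step 2: A = 6 / (3 + 5)
Step 3: A = 6 / 8
Step 4: A = 3/4

3/4


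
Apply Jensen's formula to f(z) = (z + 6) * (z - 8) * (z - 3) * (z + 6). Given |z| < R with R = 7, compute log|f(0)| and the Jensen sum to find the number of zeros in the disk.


Jensen's formula: (1/2pi)*integral log|f(Re^it)|dt = log|f(0)| + sum_{|a_k|<R} log(R/|a_k|)
Step 1: f(0) = 6 * (-8) * (-3) * 6 = 864
Step 2: log|f(0)| = log|-6| + log|8| + log|3| + log|-6| = 6.7616
Step 3: Zeros inside |z| < 7: -6, 3, -6
Step 4: Jensen sum = log(7/6) + log(7/3) + log(7/6) = 1.1556
Step 5: n(R) = number of terms in the Jensen sum = count of zeros inside |z| < 7 = 3

3


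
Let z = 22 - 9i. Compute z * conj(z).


Step 1: conj(z) = 22 + 9i
Step 2: z * conj(z) = 22^2 + (-9)^2
Step 3: = 484 + 81 = 565

565


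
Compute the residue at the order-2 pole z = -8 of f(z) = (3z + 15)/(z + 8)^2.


Step 1: Pole of order 2 at z = -8
Step 2: Res = lim d/dz [(z + 8)^2 * f(z)] as z -> -8
Step 3: (z + 8)^2 * f(z) = 3z + 15
Step 4: d/dz[3z + 15] = 3

3


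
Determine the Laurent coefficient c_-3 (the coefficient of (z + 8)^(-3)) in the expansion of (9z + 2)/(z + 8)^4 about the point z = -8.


Step 1: Write the numerator in powers of (z + 8): 9z + 2 = 9(z + 8) + (9*(-8) + 2) = 9(z + 8) - 70
Step 2: Divide by (z + 8)^4: f(z) = -70(z + 8)^(-4) + 9(z + 8)^(-3)
Step 3: This finite sum is the Laurent series of f about z = -8.
Step 4: Coefficient of (z + 8)^(-3) = coefficient of (z + 8) in the re-centred numerator = 9

9


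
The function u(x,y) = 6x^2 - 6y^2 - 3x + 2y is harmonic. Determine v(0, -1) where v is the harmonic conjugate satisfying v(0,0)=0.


Step 1: v_x = -u_y = 12y - 2
Step 2: v_y = u_x = 12x - 3
Step 3: v = 12xy - 2x - 3y + C
Step 4: v(0,0) = 0 => C = 0
Step 5: v(0, -1) = 3

3


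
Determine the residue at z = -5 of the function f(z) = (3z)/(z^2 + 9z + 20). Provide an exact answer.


Step 1: Q(z) = z^2 + 9z + 20 = (z + 5)(z + 4)
Step 2: Q'(z) = 2z + 9
Step 3: Q'(-5) = -1, P(-5) = -15
Step 4: Res = P(-5)/Q'(-5) = -15/(-1) = 15

15


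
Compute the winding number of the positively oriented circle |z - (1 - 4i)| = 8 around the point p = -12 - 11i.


Step 1: Center c = (1, -4), radius = 8
Step 2: |p - c|^2 = (-13)^2 + (-7)^2 = 218
Step 3: r^2 = 64
Step 4: |p-c| > r so winding number = 0

0


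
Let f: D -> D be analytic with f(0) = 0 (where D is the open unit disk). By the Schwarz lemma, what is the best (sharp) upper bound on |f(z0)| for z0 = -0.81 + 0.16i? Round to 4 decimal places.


Step 1: Schwarz lemma: if f: D -> D is analytic with f(0) = 0, then |f(z)| <= |z| for all z in D, and this is sharp (f(z) = z).
Step 2: |z0|^2 = (-0.81)^2 + 0.16^2 = 0.6817
Step 3: |z0| = sqrt(0.6817) = 0.825651
Step 4: Best bound = |z0| = 0.8257

0.8257


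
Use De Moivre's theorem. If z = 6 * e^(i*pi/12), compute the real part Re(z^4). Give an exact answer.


Step 1: By De Moivre's theorem, z^4 = 6^4 * e^(i*4*pi/12) = 1296 * (cos(pi/3) + i*sin(pi/3))
Step 2: |z|^4 = 6^4 = 1296
Step 3: The angle pi/3 already lies in [0, 2*pi)
Step 4: cos(pi/3) = 1/2
Step 5: Re(z^4) = 1296 * 1/2 = 648

648


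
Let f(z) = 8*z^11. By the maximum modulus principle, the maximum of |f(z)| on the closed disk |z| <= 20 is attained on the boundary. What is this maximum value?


Step 1: On |z| = 20, |f(z)| = 8 * |z|^11 = 8 * 20^11
Step 2: By maximum modulus principle, maximum is on boundary.
Step 3: Maximum = 8 * 204800000000000 = 1638400000000000

1638400000000000


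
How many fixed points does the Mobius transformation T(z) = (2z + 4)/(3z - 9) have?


Step 1: Fixed points satisfy T(z) = z
Step 2: 3z^2 - 11z - 4 = 0
Step 3: Discriminant = (-11)^2 - 4*3*(-4) = 169
Step 4: Number of fixed points = 2

2


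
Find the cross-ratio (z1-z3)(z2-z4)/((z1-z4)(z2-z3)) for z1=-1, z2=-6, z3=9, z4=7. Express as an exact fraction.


Step 1: (z1-z3)(z2-z4) = (-10) * (-13) = 130
Step 2: (z1-z4)(z2-z3) = (-8) * (-15) = 120
Step 3: Cross-ratio = 130/120 = 13/12

13/12


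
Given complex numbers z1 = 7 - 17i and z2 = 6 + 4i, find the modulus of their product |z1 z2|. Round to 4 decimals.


Step 1: |z1| = sqrt(7^2 + (-17)^2) = sqrt(338)
Step 2: |z2| = sqrt(6^2 + 4^2) = sqrt(52)
Step 3: |z1*z2| = |z1|*|z2| = sqrt(338) * sqrt(52) = sqrt(338 * 52) = sqrt(17576)
Step 4: = 132.5745

132.5745


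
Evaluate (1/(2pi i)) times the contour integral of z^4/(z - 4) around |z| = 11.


Step 1: f(z) = z^4, a = 4 is inside |z| = 11
Step 2: By Cauchy integral formula: (1/(2pi*i)) * integral = f(a)
Step 3: f(4) = 4^4 = 256

256


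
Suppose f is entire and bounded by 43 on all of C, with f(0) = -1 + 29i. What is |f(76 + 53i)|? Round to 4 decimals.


Step 1: By Liouville's theorem, a bounded entire function is constant.
Step 2: f(z) = f(0) = -1 + 29i for all z.
Step 3: |f(w)| = |-1 + 29i| = sqrt(1 + 841)
Step 4: = 29.0172

29.0172


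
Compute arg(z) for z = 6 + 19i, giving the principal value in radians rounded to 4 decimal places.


Step 1: z = 6 + 19i
Step 2: arg(z) = atan2(19, 6)
Step 3: arg(z) = 1.2649

1.2649


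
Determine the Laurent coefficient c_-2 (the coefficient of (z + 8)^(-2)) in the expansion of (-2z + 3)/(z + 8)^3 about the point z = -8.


Step 1: Write the numerator in powers of (z + 8): -2z + 3 = -2(z + 8) + (-2*(-8) + 3) = -2(z + 8) + 19
Step 2: Divide by (z + 8)^3: f(z) = 19(z + 8)^(-3) - 2(z + 8)^(-2)
Step 3: This finite sum is the Laurent series of f about z = -8.
Step 4: Coefficient of (z + 8)^(-2) = coefficient of (z + 8) in the re-centred numerator = -2

-2


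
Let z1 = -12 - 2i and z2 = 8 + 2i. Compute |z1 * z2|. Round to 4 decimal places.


Step 1: |z1| = sqrt((-12)^2 + (-2)^2) = sqrt(148)
Step 2: |z2| = sqrt(8^2 + 2^2) = sqrt(68)
Step 3: |z1*z2| = |z1|*|z2| = sqrt(148) * sqrt(68) = sqrt(148 * 68) = sqrt(10064)
Step 4: = 100.3195

100.3195


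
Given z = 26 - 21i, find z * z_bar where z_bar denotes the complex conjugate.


Step 1: conj(z) = 26 + 21i
Step 2: z * conj(z) = 26^2 + (-21)^2
Step 3: = 676 + 441 = 1117

1117


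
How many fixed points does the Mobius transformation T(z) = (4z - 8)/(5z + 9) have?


Step 1: Fixed points satisfy T(z) = z
Step 2: 5z^2 + 5z + 8 = 0
Step 3: Discriminant = 5^2 - 4*5*8 = -135
Step 4: Number of fixed points = 2

2


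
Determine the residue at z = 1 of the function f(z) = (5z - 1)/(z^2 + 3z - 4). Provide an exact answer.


Step 1: Q(z) = z^2 + 3z - 4 = (z - 1)(z + 4)
Step 2: Q'(z) = 2z + 3
Step 3: Q'(1) = 5, P(1) = 4
Step 4: Res = P(1)/Q'(1) = 4/5 = 4/5

4/5


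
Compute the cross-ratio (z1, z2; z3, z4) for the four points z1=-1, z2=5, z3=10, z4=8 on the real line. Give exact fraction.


Step 1: (z1-z3)(z2-z4) = (-11) * (-3) = 33
Step 2: (z1-z4)(z2-z3) = (-9) * (-5) = 45
Step 3: Cross-ratio = 33/45 = 11/15

11/15


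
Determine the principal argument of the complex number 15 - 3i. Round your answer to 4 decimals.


Step 1: z = 15 - 3i
Step 2: arg(z) = atan2(-3, 15)
Step 3: arg(z) = -0.1974

-0.1974


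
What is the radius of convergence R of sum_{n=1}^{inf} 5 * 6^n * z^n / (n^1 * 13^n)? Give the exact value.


Step 1: General term a_n = 5 * 6^n / (n^1 * 13^n)
Step 2: By the root test, |a_n|^(1/n) = 5^(1/n) * 6 / (n^(1/n) * 13) -> 6/13 as n -> infinity (since 5^(1/n) -> 1 and n^(1/n) -> 1)
Step 3: R = 1/lim|a_n|^(1/n) = 13/6

13/6


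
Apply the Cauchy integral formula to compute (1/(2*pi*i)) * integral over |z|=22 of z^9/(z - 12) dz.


Step 1: f(z) = z^9, a = 12 is inside |z| = 22
Step 2: By Cauchy integral formula: (1/(2pi*i)) * integral = f(a)
Step 3: f(12) = 12^9 = 5159780352

5159780352


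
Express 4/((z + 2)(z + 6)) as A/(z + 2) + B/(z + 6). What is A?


Step 1: Multiply both sides by (z + 2) and set z = -2
Step 2: A = 4 / (-2 + 6)
Step 3: A = 4 / 4
Step 4: A = 1

1


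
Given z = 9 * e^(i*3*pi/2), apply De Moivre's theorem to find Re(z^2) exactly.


Step 1: By De Moivre's theorem, z^2 = 9^2 * e^(i*2*3*pi/2) = 81 * (cos(3*pi) + i*sin(3*pi))
Step 2: |z|^2 = 9^2 = 81
Step 3: Reduce the angle mod 2*pi: 3*pi - 2*pi = pi
Step 4: cos(pi) = -1
Step 5: Re(z^2) = 81 * (-1) = -81

-81


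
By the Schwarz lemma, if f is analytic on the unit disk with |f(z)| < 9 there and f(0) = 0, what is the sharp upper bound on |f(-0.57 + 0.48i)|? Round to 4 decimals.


Step 1: g = f/9 maps D -> D with g(0) = 0, so by the Schwarz lemma |g(z)| <= |z|, i.e. |f(z)| <= 9|z|; this is sharp (f(z) = 9z).
Step 2: |z0|^2 = (-0.57)^2 + 0.48^2 = 0.5553
Step 3: |z0| = sqrt(0.5553) = 0.745185
Step 4: Best bound = 9 * |z0| = 9 * 0.745185 = 6.7067

6.7067


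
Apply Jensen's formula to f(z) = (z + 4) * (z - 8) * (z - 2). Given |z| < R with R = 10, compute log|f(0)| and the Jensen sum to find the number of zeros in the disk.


Jensen's formula: (1/2pi)*integral log|f(Re^it)|dt = log|f(0)| + sum_{|a_k|<R} log(R/|a_k|)
Step 1: f(0) = 4 * (-8) * (-2) = 64
Step 2: log|f(0)| = log|-4| + log|8| + log|2| = 4.1589
Step 3: Zeros inside |z| < 10: -4, 8, 2
Step 4: Jensen sum = log(10/4) + log(10/8) + log(10/2) = 2.7489
Step 5: n(R) = number of terms in the Jensen sum = count of zeros inside |z| < 10 = 3

3


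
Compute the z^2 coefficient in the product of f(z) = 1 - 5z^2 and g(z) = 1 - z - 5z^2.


Step 1: z^2 term in f*g comes from: (1)*(-5z^2) + (0)*(-z) + (-5z^2)*(1)
Step 2: = -5 + 0 - 5
Step 3: = -10

-10


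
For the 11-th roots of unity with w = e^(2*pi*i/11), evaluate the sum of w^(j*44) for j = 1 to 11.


Step 1: The sum sum_{j=1}^{n} w^(k*j) equals n if n | k, else 0.
Step 2: Here n = 11, k = 44
Step 3: Does n divide k? 11 | 44 -> True
Step 4: Sum = 11

11


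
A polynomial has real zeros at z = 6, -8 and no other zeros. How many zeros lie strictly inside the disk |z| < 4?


Step 1: Check each root:
  z = 6: |6| = 6 >= 4
  z = -8: |-8| = 8 >= 4
Step 2: Count = 0

0


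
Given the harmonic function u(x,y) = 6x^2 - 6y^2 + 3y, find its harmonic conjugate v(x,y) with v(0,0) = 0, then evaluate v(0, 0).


Step 1: v_x = -u_y = 12y - 3
Step 2: v_y = u_x = 12x + 0
Step 3: v = 12xy - 3x + C
Step 4: v(0,0) = 0 => C = 0
Step 5: v(0, 0) = 0

0


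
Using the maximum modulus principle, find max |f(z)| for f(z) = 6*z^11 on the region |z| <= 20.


Step 1: On |z| = 20, |f(z)| = 6 * |z|^11 = 6 * 20^11
Step 2: By maximum modulus principle, maximum is on boundary.
Step 3: Maximum = 6 * 204800000000000 = 1228800000000000

1228800000000000


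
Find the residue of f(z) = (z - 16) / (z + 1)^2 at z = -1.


Step 1: Pole of order 2 at z = -1
Step 2: Res = lim d/dz [(z + 1)^2 * f(z)] as z -> -1
Step 3: (z + 1)^2 * f(z) = z - 16
Step 4: d/dz[z - 16] = 1

1


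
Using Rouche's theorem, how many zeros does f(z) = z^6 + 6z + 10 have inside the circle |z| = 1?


Step 1: On |z| = 1 the three terms have sizes |z^6| = 1^6 = 1, |6z| = 6*1 = 6, |10| = 10
Step 2: The dominant term is g(z) = 10; let h(z) = z^6 + 6z so f = g + h
Step 3: On |z| = 1: |g| = 10 and |h| <= 1 + 6 = 7
Step 4: Since 10 > 7, |h| < |g| on |z| = 1, so by Rouche f has the same number of zeros as g inside |z| < 1
Step 5: g(z) = 10 is a nonzero constant with no zeros inside |z| < 1. Answer = 0

0


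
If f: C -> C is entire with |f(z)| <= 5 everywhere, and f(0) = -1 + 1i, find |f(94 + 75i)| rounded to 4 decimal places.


Step 1: By Liouville's theorem, a bounded entire function is constant.
Step 2: f(z) = f(0) = -1 + 1i for all z.
Step 3: |f(w)| = |-1 + 1i| = sqrt(1 + 1)
Step 4: = 1.4142

1.4142


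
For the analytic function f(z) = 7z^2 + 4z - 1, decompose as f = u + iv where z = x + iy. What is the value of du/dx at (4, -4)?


Step 1: f(z) = 7(x+iy)^2 + 4(x+iy) - 1
Step 2: u = 7(x^2 - y^2) + 4x - 1
Step 3: u_x = 14x + 4
Step 4: At (4, -4): u_x = 56 + 4 = 60

60


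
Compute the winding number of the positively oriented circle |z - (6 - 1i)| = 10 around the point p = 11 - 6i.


Step 1: Center c = (6, -1), radius = 10
Step 2: |p - c|^2 = 5^2 + (-5)^2 = 50
Step 3: r^2 = 100
Step 4: |p-c| < r so winding number = 1

1


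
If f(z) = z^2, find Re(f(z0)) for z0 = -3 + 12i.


Step 1: z0 = -3 + 12i
Step 2: z0^2 = (-3)^2 - 12^2 - 72i
Step 3: real part = 9 - 144 = -135

-135


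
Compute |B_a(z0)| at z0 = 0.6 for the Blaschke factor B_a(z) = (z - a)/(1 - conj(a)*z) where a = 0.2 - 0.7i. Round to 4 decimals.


Step 1: Numerator z0 - a = 0.6 - (0.2 - 0.7i) = 0.4 + 0.7i
Step 2: Denominator 1 - conj(a)*z0 = 1 - (0.2 + 0.7i)*0.6 = 0.88 - 0.42i
Step 3: |z0 - a|^2 = 0.4^2 + 0.7^2 = 0.65; |1 - conj(a)*z0|^2 = 0.88^2 + (-0.42)^2 = 0.9508
Step 4: |B_a(0.6)| = sqrt(0.65 / 0.9508) = sqrt(0.683635)
Step 5: = 0.8268

0.8268


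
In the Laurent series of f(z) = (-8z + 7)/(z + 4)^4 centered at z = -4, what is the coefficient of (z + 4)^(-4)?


Step 1: Write the numerator in powers of (z + 4): -8z + 7 = -8(z + 4) + (-8*(-4) + 7) = -8(z + 4) + 39
Step 2: Divide by (z + 4)^4: f(z) = 39(z + 4)^(-4) - 8(z + 4)^(-3)
Step 3: This finite sum is the Laurent series of f about z = -4.
Step 4: Coefficient of (z + 4)^(-4) = -8*(-4) + 7 = 39

39


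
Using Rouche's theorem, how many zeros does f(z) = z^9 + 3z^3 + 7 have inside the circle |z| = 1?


Step 1: On |z| = 1 the three terms have sizes |z^9| = 1^9 = 1, |3z^3| = 3*1^3 = 3, |7| = 7
Step 2: The dominant term is g(z) = 7; let h(z) = z^9 + 3z^3 so f = g + h
Step 3: On |z| = 1: |g| = 7 and |h| <= 1 + 3 = 4
Step 4: Since 7 > 4, |h| < |g| on |z| = 1, so by Rouche f has the same number of zeros as g inside |z| < 1
Step 5: g(z) = 7 is a nonzero constant with no zeros inside |z| < 1. Answer = 0

0


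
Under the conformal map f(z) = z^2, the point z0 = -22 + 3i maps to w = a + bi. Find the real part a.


Step 1: z0 = -22 + 3i
Step 2: z0^2 = (-22)^2 - 3^2 - 132i
Step 3: real part = 484 - 9 = 475

475


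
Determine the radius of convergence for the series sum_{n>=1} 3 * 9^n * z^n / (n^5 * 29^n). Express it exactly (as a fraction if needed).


Step 1: General term a_n = 3 * 9^n / (n^5 * 29^n)
Step 2: By the root test, |a_n|^(1/n) = 3^(1/n) * 9 / (n^(5/n) * 29) -> 9/29 as n -> infinity (since 3^(1/n) -> 1 and n^(5/n) -> 1)
Step 3: R = 1/lim|a_n|^(1/n) = 29/9

29/9


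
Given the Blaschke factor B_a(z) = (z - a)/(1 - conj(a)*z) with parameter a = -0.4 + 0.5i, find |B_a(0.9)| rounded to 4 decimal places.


Step 1: Numerator z0 - a = 0.9 - (-0.4 + 0.5i) = 1.3 - 0.5i
Step 2: Denominator 1 - conj(a)*z0 = 1 - (-0.4 - 0.5i)*0.9 = 1.36 + 0.45i
Step 3: |z0 - a|^2 = 1.3^2 + (-0.5)^2 = 1.94; |1 - conj(a)*z0|^2 = 1.36^2 + 0.45^2 = 2.0521
Step 4: |B_a(0.9)| = sqrt(1.94 / 2.0521) = sqrt(0.945373)
Step 5: = 0.9723

0.9723


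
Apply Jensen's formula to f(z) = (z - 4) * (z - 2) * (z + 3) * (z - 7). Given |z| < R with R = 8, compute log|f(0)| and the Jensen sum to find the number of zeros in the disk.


Jensen's formula: (1/2pi)*integral log|f(Re^it)|dt = log|f(0)| + sum_{|a_k|<R} log(R/|a_k|)
Step 1: f(0) = (-4) * (-2) * 3 * (-7) = -168
Step 2: log|f(0)| = log|4| + log|2| + log|-3| + log|7| = 5.124
Step 3: Zeros inside |z| < 8: 4, 2, -3, 7
Step 4: Jensen sum = log(8/4) + log(8/2) + log(8/3) + log(8/7) = 3.1938
Step 5: n(R) = number of terms in the Jensen sum = count of zeros inside |z| < 8 = 4

4


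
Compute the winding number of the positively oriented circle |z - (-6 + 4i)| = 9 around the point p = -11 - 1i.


Step 1: Center c = (-6, 4), radius = 9
Step 2: |p - c|^2 = (-5)^2 + (-5)^2 = 50
Step 3: r^2 = 81
Step 4: |p-c| < r so winding number = 1

1


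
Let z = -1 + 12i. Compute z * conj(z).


Step 1: conj(z) = -1 - 12i
Step 2: z * conj(z) = (-1)^2 + 12^2
Step 3: = 1 + 144 = 145

145


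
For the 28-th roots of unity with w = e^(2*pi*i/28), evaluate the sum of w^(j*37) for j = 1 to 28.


Step 1: The sum sum_{j=1}^{n} w^(k*j) equals n if n | k, else 0.
Step 2: Here n = 28, k = 37
Step 3: Does n divide k? 28 | 37 -> False
Step 4: Sum = 0

0


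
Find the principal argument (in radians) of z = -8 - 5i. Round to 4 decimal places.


Step 1: z = -8 - 5i
Step 2: arg(z) = atan2(-5, -8)
Step 3: arg(z) = -2.583

-2.583


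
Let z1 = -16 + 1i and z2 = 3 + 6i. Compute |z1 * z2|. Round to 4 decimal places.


Step 1: |z1| = sqrt((-16)^2 + 1^2) = sqrt(257)
Step 2: |z2| = sqrt(3^2 + 6^2) = sqrt(45)
Step 3: |z1*z2| = |z1|*|z2| = sqrt(257) * sqrt(45) = sqrt(257 * 45) = sqrt(11565)
Step 4: = 107.5407

107.5407


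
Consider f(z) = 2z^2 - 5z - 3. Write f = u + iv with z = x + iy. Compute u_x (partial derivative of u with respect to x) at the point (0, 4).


Step 1: f(z) = 2(x+iy)^2 - 5(x+iy) - 3
Step 2: u = 2(x^2 - y^2) - 5x - 3
Step 3: u_x = 4x - 5
Step 4: At (0, 4): u_x = 0 - 5 = -5

-5


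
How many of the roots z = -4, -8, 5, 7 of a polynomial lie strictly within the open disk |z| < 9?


Step 1: Check each root:
  z = -4: |-4| = 4 < 9
  z = -8: |-8| = 8 < 9
  z = 5: |5| = 5 < 9
  z = 7: |7| = 7 < 9
Step 2: Count = 4

4


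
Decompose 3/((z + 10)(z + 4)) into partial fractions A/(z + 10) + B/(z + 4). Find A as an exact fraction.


Step 1: Multiply both sides by (z + 10) and set z = -10
Step 2: A = 3 / (-10 + 4)
Step 3: A = 3 / (-6)
Step 4: A = -1/2

-1/2


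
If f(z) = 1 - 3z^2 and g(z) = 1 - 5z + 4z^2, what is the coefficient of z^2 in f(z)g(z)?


Step 1: z^2 term in f*g comes from: (1)*(4z^2) + (0)*(-5z) + (-3z^2)*(1)
Step 2: = 4 + 0 - 3
Step 3: = 1

1


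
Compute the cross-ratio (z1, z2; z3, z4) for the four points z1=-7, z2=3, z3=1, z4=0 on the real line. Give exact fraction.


Step 1: (z1-z3)(z2-z4) = (-8) * 3 = -24
Step 2: (z1-z4)(z2-z3) = (-7) * 2 = -14
Step 3: Cross-ratio = 24/14 = 12/7

12/7


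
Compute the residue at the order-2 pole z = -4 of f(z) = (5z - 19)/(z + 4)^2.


Step 1: Pole of order 2 at z = -4
Step 2: Res = lim d/dz [(z + 4)^2 * f(z)] as z -> -4
Step 3: (z + 4)^2 * f(z) = 5z - 19
Step 4: d/dz[5z - 19] = 5

5


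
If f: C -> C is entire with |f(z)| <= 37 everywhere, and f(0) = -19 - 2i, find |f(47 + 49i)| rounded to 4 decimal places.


Step 1: By Liouville's theorem, a bounded entire function is constant.
Step 2: f(z) = f(0) = -19 - 2i for all z.
Step 3: |f(w)| = |-19 - 2i| = sqrt(361 + 4)
Step 4: = 19.105

19.105


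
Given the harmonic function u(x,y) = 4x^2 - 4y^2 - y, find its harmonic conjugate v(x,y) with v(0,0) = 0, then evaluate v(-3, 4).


Step 1: v_x = -u_y = 8y + 1
Step 2: v_y = u_x = 8x + 0
Step 3: v = 8xy + x + C
Step 4: v(0,0) = 0 => C = 0
Step 5: v(-3, 4) = -99

-99


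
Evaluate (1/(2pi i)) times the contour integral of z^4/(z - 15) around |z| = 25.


Step 1: f(z) = z^4, a = 15 is inside |z| = 25
Step 2: By Cauchy integral formula: (1/(2pi*i)) * integral = f(a)
Step 3: f(15) = 15^4 = 50625

50625


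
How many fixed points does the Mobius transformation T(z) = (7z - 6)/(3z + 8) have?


Step 1: Fixed points satisfy T(z) = z
Step 2: 3z^2 + z + 6 = 0
Step 3: Discriminant = 1^2 - 4*3*6 = -71
Step 4: Number of fixed points = 2

2


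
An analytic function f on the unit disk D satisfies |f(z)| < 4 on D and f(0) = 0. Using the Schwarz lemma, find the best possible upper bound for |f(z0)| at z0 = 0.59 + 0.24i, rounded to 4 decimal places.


Step 1: g = f/4 maps D -> D with g(0) = 0, so by the Schwarz lemma |g(z)| <= |z|, i.e. |f(z)| <= 4|z|; this is sharp (f(z) = 4z).
Step 2: |z0|^2 = 0.59^2 + 0.24^2 = 0.4057
Step 3: |z0| = sqrt(0.4057) = 0.636946
Step 4: Best bound = 4 * |z0| = 4 * 0.636946 = 2.5478

2.5478


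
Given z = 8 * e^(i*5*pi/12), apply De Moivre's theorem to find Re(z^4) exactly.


Step 1: By De Moivre's theorem, z^4 = 8^4 * e^(i*4*5*pi/12) = 4096 * (cos(5*pi/3) + i*sin(5*pi/3))
Step 2: |z|^4 = 8^4 = 4096
Step 3: The angle 5*pi/3 already lies in [0, 2*pi)
Step 4: cos(5*pi/3) = 1/2
Step 5: Re(z^4) = 4096 * 1/2 = 2048

2048


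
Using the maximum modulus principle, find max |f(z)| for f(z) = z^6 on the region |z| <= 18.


Step 1: On |z| = 18, |f(z)| = |z|^6 = 18^6
Step 2: By maximum modulus principle, maximum is on boundary.
Step 3: Maximum = 34012224 = 34012224

34012224


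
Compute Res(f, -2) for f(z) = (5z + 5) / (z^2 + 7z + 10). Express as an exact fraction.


Step 1: Q(z) = z^2 + 7z + 10 = (z + 2)(z + 5)
Step 2: Q'(z) = 2z + 7
Step 3: Q'(-2) = 3, P(-2) = -5
Step 4: Res = P(-2)/Q'(-2) = -5/3 = -5/3

-5/3


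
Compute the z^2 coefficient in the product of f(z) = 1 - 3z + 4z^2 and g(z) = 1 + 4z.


Step 1: z^2 term in f*g comes from: (1)*(0) + (-3z)*(4z) + (4z^2)*(1)
Step 2: = 0 - 12 + 4
Step 3: = -8

-8


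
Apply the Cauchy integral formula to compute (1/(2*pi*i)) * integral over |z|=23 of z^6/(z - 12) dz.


Step 1: f(z) = z^6, a = 12 is inside |z| = 23
Step 2: By Cauchy integral formula: (1/(2pi*i)) * integral = f(a)
Step 3: f(12) = 12^6 = 2985984

2985984


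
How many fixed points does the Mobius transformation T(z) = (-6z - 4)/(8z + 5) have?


Step 1: Fixed points satisfy T(z) = z
Step 2: 8z^2 + 11z + 4 = 0
Step 3: Discriminant = 11^2 - 4*8*4 = -7
Step 4: Number of fixed points = 2

2


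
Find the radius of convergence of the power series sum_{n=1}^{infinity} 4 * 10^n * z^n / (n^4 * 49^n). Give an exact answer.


Step 1: General term a_n = 4 * 10^n / (n^4 * 49^n)
Step 2: By the root test, |a_n|^(1/n) = 4^(1/n) * 10 / (n^(4/n) * 49) -> 10/49 as n -> infinity (since 4^(1/n) -> 1 and n^(4/n) -> 1)
Step 3: R = 1/lim|a_n|^(1/n) = 49/10

49/10


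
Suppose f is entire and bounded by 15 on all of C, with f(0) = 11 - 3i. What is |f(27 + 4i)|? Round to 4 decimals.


Step 1: By Liouville's theorem, a bounded entire function is constant.
Step 2: f(z) = f(0) = 11 - 3i for all z.
Step 3: |f(w)| = |11 - 3i| = sqrt(121 + 9)
Step 4: = 11.4018

11.4018


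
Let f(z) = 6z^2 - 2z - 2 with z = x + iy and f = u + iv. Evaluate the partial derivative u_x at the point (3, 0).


Step 1: f(z) = 6(x+iy)^2 - 2(x+iy) - 2
Step 2: u = 6(x^2 - y^2) - 2x - 2
Step 3: u_x = 12x - 2
Step 4: At (3, 0): u_x = 36 - 2 = 34

34


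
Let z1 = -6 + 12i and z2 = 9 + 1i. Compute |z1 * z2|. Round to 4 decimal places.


Step 1: |z1| = sqrt((-6)^2 + 12^2) = sqrt(180)
Step 2: |z2| = sqrt(9^2 + 1^2) = sqrt(82)
Step 3: |z1*z2| = |z1|*|z2| = sqrt(180) * sqrt(82) = sqrt(180 * 82) = sqrt(14760)
Step 4: = 121.4907

121.4907


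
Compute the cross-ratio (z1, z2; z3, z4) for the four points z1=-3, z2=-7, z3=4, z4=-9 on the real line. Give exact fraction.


Step 1: (z1-z3)(z2-z4) = (-7) * 2 = -14
Step 2: (z1-z4)(z2-z3) = 6 * (-11) = -66
Step 3: Cross-ratio = 14/66 = 7/33

7/33


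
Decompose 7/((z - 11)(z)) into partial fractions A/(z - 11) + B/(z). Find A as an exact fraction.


Step 1: Multiply both sides by (z - 11) and set z = 11
Step 2: A = 7 / (11 - 0)
Step 3: A = 7 / 11
Step 4: A = 7/11

7/11


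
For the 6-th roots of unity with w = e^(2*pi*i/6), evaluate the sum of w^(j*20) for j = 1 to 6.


Step 1: The sum sum_{j=1}^{n} w^(k*j) equals n if n | k, else 0.
Step 2: Here n = 6, k = 20
Step 3: Does n divide k? 6 | 20 -> False
Step 4: Sum = 0

0


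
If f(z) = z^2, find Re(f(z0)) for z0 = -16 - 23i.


Step 1: z0 = -16 - 23i
Step 2: z0^2 = (-16)^2 - (-23)^2 + 736i
Step 3: real part = 256 - 529 = -273

-273


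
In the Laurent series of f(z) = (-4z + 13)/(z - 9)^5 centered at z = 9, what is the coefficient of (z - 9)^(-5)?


Step 1: Write the numerator in powers of (z - 9): -4z + 13 = -4(z - 9) + (-4*9 + 13) = -4(z - 9) - 23
Step 2: Divide by (z - 9)^5: f(z) = -23(z - 9)^(-5) - 4(z - 9)^(-4)
Step 3: This finite sum is the Laurent series of f about z = 9.
Step 4: Coefficient of (z - 9)^(-5) = -4*9 + 13 = -23

-23


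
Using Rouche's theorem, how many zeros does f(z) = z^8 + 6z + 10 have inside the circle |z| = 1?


Step 1: On |z| = 1 the three terms have sizes |z^8| = 1^8 = 1, |6z| = 6*1 = 6, |10| = 10
Step 2: The dominant term is g(z) = 10; let h(z) = z^8 + 6z so f = g + h
Step 3: On |z| = 1: |g| = 10 and |h| <= 1 + 6 = 7
Step 4: Since 10 > 7, |h| < |g| on |z| = 1, so by Rouche f has the same number of zeros as g inside |z| < 1
Step 5: g(z) = 10 is a nonzero constant with no zeros inside |z| < 1. Answer = 0

0


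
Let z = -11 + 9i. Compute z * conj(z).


Step 1: conj(z) = -11 - 9i
Step 2: z * conj(z) = (-11)^2 + 9^2
Step 3: = 121 + 81 = 202

202


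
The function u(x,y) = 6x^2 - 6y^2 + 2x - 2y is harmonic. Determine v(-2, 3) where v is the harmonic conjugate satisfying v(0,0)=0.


Step 1: v_x = -u_y = 12y + 2
Step 2: v_y = u_x = 12x + 2
Step 3: v = 12xy + 2x + 2y + C
Step 4: v(0,0) = 0 => C = 0
Step 5: v(-2, 3) = -70

-70


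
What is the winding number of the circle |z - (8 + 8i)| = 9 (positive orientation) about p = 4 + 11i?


Step 1: Center c = (8, 8), radius = 9
Step 2: |p - c|^2 = (-4)^2 + 3^2 = 25
Step 3: r^2 = 81
Step 4: |p-c| < r so winding number = 1

1


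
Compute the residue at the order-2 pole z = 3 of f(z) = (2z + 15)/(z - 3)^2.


Step 1: Pole of order 2 at z = 3
Step 2: Res = lim d/dz [(z - 3)^2 * f(z)] as z -> 3
Step 3: (z - 3)^2 * f(z) = 2z + 15
Step 4: d/dz[2z + 15] = 2

2


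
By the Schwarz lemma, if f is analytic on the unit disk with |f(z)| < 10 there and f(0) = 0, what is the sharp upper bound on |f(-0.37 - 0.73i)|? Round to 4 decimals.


Step 1: g = f/10 maps D -> D with g(0) = 0, so by the Schwarz lemma |g(z)| <= |z|, i.e. |f(z)| <= 10|z|; this is sharp (f(z) = 10z).
Step 2: |z0|^2 = (-0.37)^2 + (-0.73)^2 = 0.6698
Step 3: |z0| = sqrt(0.6698) = 0.818413
Step 4: Best bound = 10 * |z0| = 10 * 0.818413 = 8.1841

8.1841


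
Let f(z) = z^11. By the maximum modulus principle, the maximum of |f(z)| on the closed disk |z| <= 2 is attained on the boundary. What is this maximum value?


Step 1: On |z| = 2, |f(z)| = |z|^11 = 2^11
Step 2: By maximum modulus principle, maximum is on boundary.
Step 3: Maximum = 2048 = 2048

2048


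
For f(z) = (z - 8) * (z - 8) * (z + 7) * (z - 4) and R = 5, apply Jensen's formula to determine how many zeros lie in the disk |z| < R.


Jensen's formula: (1/2pi)*integral log|f(Re^it)|dt = log|f(0)| + sum_{|a_k|<R} log(R/|a_k|)
Step 1: f(0) = (-8) * (-8) * 7 * (-4) = -1792
Step 2: log|f(0)| = log|8| + log|8| + log|-7| + log|4| = 7.4911
Step 3: Zeros inside |z| < 5: 4
Step 4: Jensen sum = log(5/4) = 0.2231
Step 5: n(R) = number of terms in the Jensen sum = count of zeros inside |z| < 5 = 1

1


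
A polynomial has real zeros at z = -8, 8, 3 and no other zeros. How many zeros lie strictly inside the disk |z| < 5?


Step 1: Check each root:
  z = -8: |-8| = 8 >= 5
  z = 8: |8| = 8 >= 5
  z = 3: |3| = 3 < 5
Step 2: Count = 1

1


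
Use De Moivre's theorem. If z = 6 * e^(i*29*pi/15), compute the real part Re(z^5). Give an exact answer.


Step 1: By De Moivre's theorem, z^5 = 6^5 * e^(i*5*29*pi/15) = 7776 * (cos(29*pi/3) + i*sin(29*pi/3))
Step 2: |z|^5 = 6^5 = 7776
Step 3: Reduce the angle mod 2*pi: 29*pi/3 - 8*pi = 5*pi/3
Step 4: cos(5*pi/3) = 1/2
Step 5: Re(z^5) = 7776 * 1/2 = 3888

3888


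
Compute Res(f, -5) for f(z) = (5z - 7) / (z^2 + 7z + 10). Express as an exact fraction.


Step 1: Q(z) = z^2 + 7z + 10 = (z + 5)(z + 2)
Step 2: Q'(z) = 2z + 7
Step 3: Q'(-5) = -3, P(-5) = -32
Step 4: Res = P(-5)/Q'(-5) = -32/(-3) = 32/3

32/3


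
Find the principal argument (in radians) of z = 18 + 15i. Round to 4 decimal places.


Step 1: z = 18 + 15i
Step 2: arg(z) = atan2(15, 18)
Step 3: arg(z) = 0.6947

0.6947


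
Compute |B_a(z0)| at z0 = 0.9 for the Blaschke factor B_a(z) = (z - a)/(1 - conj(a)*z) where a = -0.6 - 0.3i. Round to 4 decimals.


Step 1: Numerator z0 - a = 0.9 - (-0.6 - 0.3i) = 1.5 + 0.3i
Step 2: Denominator 1 - conj(a)*z0 = 1 - (-0.6 + 0.3i)*0.9 = 1.54 - 0.27i
Step 3: |z0 - a|^2 = 1.5^2 + 0.3^2 = 2.34; |1 - conj(a)*z0|^2 = 1.54^2 + (-0.27)^2 = 2.4445
Step 4: |B_a(0.9)| = sqrt(2.34 / 2.4445) = sqrt(0.957251)
Step 5: = 0.9784

0.9784


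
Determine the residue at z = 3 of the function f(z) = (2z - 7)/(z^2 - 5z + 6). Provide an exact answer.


Step 1: Q(z) = z^2 - 5z + 6 = (z - 3)(z - 2)
Step 2: Q'(z) = 2z - 5
Step 3: Q'(3) = 1, P(3) = -1
Step 4: Res = P(3)/Q'(3) = -1/1 = -1

-1


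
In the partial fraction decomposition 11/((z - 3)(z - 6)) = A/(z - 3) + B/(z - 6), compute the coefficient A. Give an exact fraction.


Step 1: Multiply both sides by (z - 3) and set z = 3
Step 2: A = 11 / (3 - 6)
Step 3: A = 11 / (-3)
Step 4: A = -11/3

-11/3


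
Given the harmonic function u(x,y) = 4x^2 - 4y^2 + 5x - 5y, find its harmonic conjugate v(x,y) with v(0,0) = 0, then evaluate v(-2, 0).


Step 1: v_x = -u_y = 8y + 5
Step 2: v_y = u_x = 8x + 5
Step 3: v = 8xy + 5x + 5y + C
Step 4: v(0,0) = 0 => C = 0
Step 5: v(-2, 0) = -10

-10


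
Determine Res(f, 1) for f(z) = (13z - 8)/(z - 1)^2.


Step 1: Pole of order 2 at z = 1
Step 2: Res = lim d/dz [(z - 1)^2 * f(z)] as z -> 1
Step 3: (z - 1)^2 * f(z) = 13z - 8
Step 4: d/dz[13z - 8] = 13

13


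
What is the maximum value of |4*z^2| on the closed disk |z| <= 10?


Step 1: On |z| = 10, |f(z)| = 4 * |z|^2 = 4 * 10^2
Step 2: By maximum modulus principle, maximum is on boundary.
Step 3: Maximum = 4 * 100 = 400

400


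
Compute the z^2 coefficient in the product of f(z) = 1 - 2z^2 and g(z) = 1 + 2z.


Step 1: z^2 term in f*g comes from: (1)*(0) + (0)*(2z) + (-2z^2)*(1)
Step 2: = 0 + 0 - 2
Step 3: = -2

-2


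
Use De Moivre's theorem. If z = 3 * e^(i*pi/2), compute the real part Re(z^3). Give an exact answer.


Step 1: By De Moivre's theorem, z^3 = 3^3 * e^(i*3*pi/2) = 27 * (cos(3*pi/2) + i*sin(3*pi/2))
Step 2: |z|^3 = 3^3 = 27
Step 3: The angle 3*pi/2 already lies in [0, 2*pi)
Step 4: cos(3*pi/2) = 0
Step 5: Re(z^3) = 27 * 0 = 0

0


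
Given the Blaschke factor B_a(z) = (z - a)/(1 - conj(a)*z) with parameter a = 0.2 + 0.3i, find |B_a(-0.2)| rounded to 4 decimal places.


Step 1: Numerator z0 - a = -0.2 - (0.2 + 0.3i) = -0.4 - 0.3i
Step 2: Denominator 1 - conj(a)*z0 = 1 - (0.2 - 0.3i)*(-0.2) = 1.04 - 0.06i
Step 3: |z0 - a|^2 = (-0.4)^2 + (-0.3)^2 = 0.25; |1 - conj(a)*z0|^2 = 1.04^2 + (-0.06)^2 = 1.0852
Step 4: |B_a(-0.2)| = sqrt(0.25 / 1.0852) = sqrt(0.230372)
Step 5: = 0.48

0.48


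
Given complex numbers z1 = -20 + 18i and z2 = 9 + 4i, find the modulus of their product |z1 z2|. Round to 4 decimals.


Step 1: |z1| = sqrt((-20)^2 + 18^2) = sqrt(724)
Step 2: |z2| = sqrt(9^2 + 4^2) = sqrt(97)
Step 3: |z1*z2| = |z1|*|z2| = sqrt(724) * sqrt(97) = sqrt(724 * 97) = sqrt(70228)
Step 4: = 265.0057

265.0057


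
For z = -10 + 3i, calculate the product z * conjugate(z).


Step 1: conj(z) = -10 - 3i
Step 2: z * conj(z) = (-10)^2 + 3^2
Step 3: = 100 + 9 = 109

109


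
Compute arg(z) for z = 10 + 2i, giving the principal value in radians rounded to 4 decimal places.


Step 1: z = 10 + 2i
Step 2: arg(z) = atan2(2, 10)
Step 3: arg(z) = 0.1974

0.1974


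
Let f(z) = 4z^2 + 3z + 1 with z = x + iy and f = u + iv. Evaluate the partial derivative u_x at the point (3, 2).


Step 1: f(z) = 4(x+iy)^2 + 3(x+iy) + 1
Step 2: u = 4(x^2 - y^2) + 3x + 1
Step 3: u_x = 8x + 3
Step 4: At (3, 2): u_x = 24 + 3 = 27

27


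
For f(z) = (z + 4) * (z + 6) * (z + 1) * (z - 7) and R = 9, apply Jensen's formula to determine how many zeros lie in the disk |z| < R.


Jensen's formula: (1/2pi)*integral log|f(Re^it)|dt = log|f(0)| + sum_{|a_k|<R} log(R/|a_k|)
Step 1: f(0) = 4 * 6 * 1 * (-7) = -168
Step 2: log|f(0)| = log|-4| + log|-6| + log|-1| + log|7| = 5.124
Step 3: Zeros inside |z| < 9: -4, -6, -1, 7
Step 4: Jensen sum = log(9/4) + log(9/6) + log(9/1) + log(9/7) = 3.6649
Step 5: n(R) = number of terms in the Jensen sum = count of zeros inside |z| < 9 = 4

4


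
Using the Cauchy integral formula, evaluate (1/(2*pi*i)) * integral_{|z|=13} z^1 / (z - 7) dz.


Step 1: f(z) = z^1, a = 7 is inside |z| = 13
Step 2: By Cauchy integral formula: (1/(2pi*i)) * integral = f(a)
Step 3: f(7) = 7^1 = 7

7


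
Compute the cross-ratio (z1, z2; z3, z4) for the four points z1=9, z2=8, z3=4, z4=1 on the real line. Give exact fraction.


Step 1: (z1-z3)(z2-z4) = 5 * 7 = 35
Step 2: (z1-z4)(z2-z3) = 8 * 4 = 32
Step 3: Cross-ratio = 35/32 = 35/32

35/32


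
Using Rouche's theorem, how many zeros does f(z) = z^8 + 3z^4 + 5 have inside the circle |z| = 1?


Step 1: On |z| = 1 the three terms have sizes |z^8| = 1^8 = 1, |3z^4| = 3*1^4 = 3, |5| = 5
Step 2: The dominant term is g(z) = 5; let h(z) = z^8 + 3z^4 so f = g + h
Step 3: On |z| = 1: |g| = 5 and |h| <= 1 + 3 = 4
Step 4: Since 5 > 4, |h| < |g| on |z| = 1, so by Rouche f has the same number of zeros as g inside |z| < 1
Step 5: g(z) = 5 is a nonzero constant with no zeros inside |z| < 1. Answer = 0

0


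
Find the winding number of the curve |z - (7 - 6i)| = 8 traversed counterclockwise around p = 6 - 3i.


Step 1: Center c = (7, -6), radius = 8
Step 2: |p - c|^2 = (-1)^2 + 3^2 = 10
Step 3: r^2 = 64
Step 4: |p-c| < r so winding number = 1

1


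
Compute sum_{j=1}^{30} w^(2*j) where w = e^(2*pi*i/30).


Step 1: The sum sum_{j=1}^{n} w^(k*j) equals n if n | k, else 0.
Step 2: Here n = 30, k = 2
Step 3: Does n divide k? 30 | 2 -> False
Step 4: Sum = 0

0


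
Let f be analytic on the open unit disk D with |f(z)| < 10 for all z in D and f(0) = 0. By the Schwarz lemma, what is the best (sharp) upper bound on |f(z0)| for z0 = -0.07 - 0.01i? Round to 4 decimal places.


Step 1: g = f/10 maps D -> D with g(0) = 0, so by the Schwarz lemma |g(z)| <= |z|, i.e. |f(z)| <= 10|z|; this is sharp (f(z) = 10z).
Step 2: |z0|^2 = (-0.07)^2 + (-0.01)^2 = 0.005
Step 3: |z0| = sqrt(0.005) = 0.070711
Step 4: Best bound = 10 * |z0| = 10 * 0.070711 = 0.7071

0.7071


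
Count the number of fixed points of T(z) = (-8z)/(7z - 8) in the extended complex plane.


Step 1: Fixed points satisfy T(z) = z
Step 2: 7z^2 = 0
Step 3: Discriminant = 0^2 - 4*7*0 = 0
Step 4: Number of fixed points = 1

1


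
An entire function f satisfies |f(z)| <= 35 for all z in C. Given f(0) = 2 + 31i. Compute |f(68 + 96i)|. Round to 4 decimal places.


Step 1: By Liouville's theorem, a bounded entire function is constant.
Step 2: f(z) = f(0) = 2 + 31i for all z.
Step 3: |f(w)| = |2 + 31i| = sqrt(4 + 961)
Step 4: = 31.0644

31.0644


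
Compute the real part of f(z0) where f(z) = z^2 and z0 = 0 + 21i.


Step 1: z0 = 0 + 21i
Step 2: z0^2 = 0^2 - 21^2 + 0i
Step 3: real part = 0 - 441 = -441

-441


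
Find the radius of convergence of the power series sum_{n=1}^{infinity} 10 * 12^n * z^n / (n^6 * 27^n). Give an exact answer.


Step 1: General term a_n = 10 * 12^n / (n^6 * 27^n)
Step 2: By the root test, |a_n|^(1/n) = 10^(1/n) * 12 / (n^(6/n) * 27) -> 12/27 as n -> infinity (since 10^(1/n) -> 1 and n^(6/n) -> 1)
Step 3: R = 1/lim|a_n|^(1/n) = 27/12 = 9/4

9/4


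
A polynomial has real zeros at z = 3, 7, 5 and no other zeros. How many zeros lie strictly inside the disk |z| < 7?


Step 1: Check each root:
  z = 3: |3| = 3 < 7
  z = 7: |7| = 7 >= 7
  z = 5: |5| = 5 < 7
Step 2: Count = 2

2


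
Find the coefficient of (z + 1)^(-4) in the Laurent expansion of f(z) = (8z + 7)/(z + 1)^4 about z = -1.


Step 1: Write the numerator in powers of (z + 1): 8z + 7 = 8(z + 1) + (8*(-1) + 7) = 8(z + 1) - 1
Step 2: Divide by (z + 1)^4: f(z) = -(z + 1)^(-4) + 8(z + 1)^(-3)
Step 3: This finite sum is the Laurent series of f about z = -1.
Step 4: Coefficient of (z + 1)^(-4) = 8*(-1) + 7 = -1

-1


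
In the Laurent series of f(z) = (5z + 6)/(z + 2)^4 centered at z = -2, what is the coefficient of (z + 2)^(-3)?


Step 1: Write the numerator in powers of (z + 2): 5z + 6 = 5(z + 2) + (5*(-2) + 6) = 5(z + 2) - 4
Step 2: Divide by (z + 2)^4: f(z) = -4(z + 2)^(-4) + 5(z + 2)^(-3)
Step 3: This finite sum is the Laurent series of f about z = -2.
Step 4: Coefficient of (z + 2)^(-3) = coefficient of (z + 2) in the re-centred numerator = 5

5


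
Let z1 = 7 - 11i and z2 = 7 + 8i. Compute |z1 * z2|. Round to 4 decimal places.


Step 1: |z1| = sqrt(7^2 + (-11)^2) = sqrt(170)
Step 2: |z2| = sqrt(7^2 + 8^2) = sqrt(113)
Step 3: |z1*z2| = |z1|*|z2| = sqrt(170) * sqrt(113) = sqrt(170 * 113) = sqrt(19210)
Step 4: = 138.6001

138.6001


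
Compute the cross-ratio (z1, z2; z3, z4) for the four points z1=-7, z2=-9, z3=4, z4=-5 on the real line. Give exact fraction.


Step 1: (z1-z3)(z2-z4) = (-11) * (-4) = 44
Step 2: (z1-z4)(z2-z3) = (-2) * (-13) = 26
Step 3: Cross-ratio = 44/26 = 22/13

22/13


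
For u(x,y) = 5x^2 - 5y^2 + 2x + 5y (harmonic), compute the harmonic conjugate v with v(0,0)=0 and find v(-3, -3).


Step 1: v_x = -u_y = 10y - 5
Step 2: v_y = u_x = 10x + 2
Step 3: v = 10xy - 5x + 2y + C
Step 4: v(0,0) = 0 => C = 0
Step 5: v(-3, -3) = 99

99


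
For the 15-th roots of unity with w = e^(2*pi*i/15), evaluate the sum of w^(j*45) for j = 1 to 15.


Step 1: The sum sum_{j=1}^{n} w^(k*j) equals n if n | k, else 0.
Step 2: Here n = 15, k = 45
Step 3: Does n divide k? 15 | 45 -> True
Step 4: Sum = 15

15


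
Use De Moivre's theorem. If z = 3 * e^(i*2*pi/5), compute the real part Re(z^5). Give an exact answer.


Step 1: By De Moivre's theorem, z^5 = 3^5 * e^(i*5*2*pi/5) = 243 * (cos(2*pi) + i*sin(2*pi))
Step 2: |z|^5 = 3^5 = 243
Step 3: Reduce the angle mod 2*pi: 2*pi - 2*pi = 0
Step 4: cos(0) = 1
Step 5: Re(z^5) = 243 * 1 = 243

243


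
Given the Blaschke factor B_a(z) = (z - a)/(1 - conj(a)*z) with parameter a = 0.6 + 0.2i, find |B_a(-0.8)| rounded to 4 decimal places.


Step 1: Numerator z0 - a = -0.8 - (0.6 + 0.2i) = -1.4 - 0.2i
Step 2: Denominator 1 - conj(a)*z0 = 1 - (0.6 - 0.2i)*(-0.8) = 1.48 - 0.16i
Step 3: |z0 - a|^2 = (-1.4)^2 + (-0.2)^2 = 2; |1 - conj(a)*z0|^2 = 1.48^2 + (-0.16)^2 = 2.216
Step 4: |B_a(-0.8)| = sqrt(2 / 2.216) = sqrt(0.902527)
Step 5: = 0.95

0.95
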